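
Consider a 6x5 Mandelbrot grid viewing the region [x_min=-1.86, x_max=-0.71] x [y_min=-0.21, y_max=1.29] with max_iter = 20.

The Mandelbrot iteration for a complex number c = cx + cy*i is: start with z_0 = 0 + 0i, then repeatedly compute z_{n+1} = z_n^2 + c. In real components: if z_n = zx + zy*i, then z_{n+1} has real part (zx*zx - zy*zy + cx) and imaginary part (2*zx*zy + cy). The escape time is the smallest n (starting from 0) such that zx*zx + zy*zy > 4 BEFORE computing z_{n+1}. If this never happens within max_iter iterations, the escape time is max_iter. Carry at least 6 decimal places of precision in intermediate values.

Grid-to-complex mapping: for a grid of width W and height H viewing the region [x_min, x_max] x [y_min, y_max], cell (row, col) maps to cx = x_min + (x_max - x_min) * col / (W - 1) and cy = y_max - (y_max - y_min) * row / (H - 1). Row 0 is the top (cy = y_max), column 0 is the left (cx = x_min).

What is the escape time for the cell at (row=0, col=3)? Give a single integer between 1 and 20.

z_0 = 0 + 0i, c = -1.1700 + 1.2900i
Iter 1: z = -1.1700 + 1.2900i, |z|^2 = 3.0330
Iter 2: z = -1.4652 + -1.7286i, |z|^2 = 5.1349
Escaped at iteration 2

Answer: 2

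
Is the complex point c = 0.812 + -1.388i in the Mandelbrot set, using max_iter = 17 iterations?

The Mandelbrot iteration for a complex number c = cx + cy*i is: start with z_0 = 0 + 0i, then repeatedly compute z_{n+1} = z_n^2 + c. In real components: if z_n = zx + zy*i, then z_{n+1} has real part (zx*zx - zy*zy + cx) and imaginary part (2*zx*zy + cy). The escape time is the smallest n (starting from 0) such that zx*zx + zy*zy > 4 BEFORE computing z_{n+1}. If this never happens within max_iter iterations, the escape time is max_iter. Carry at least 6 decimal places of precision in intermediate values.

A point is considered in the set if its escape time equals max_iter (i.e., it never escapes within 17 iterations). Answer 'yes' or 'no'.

Answer: no

Derivation:
z_0 = 0 + 0i, c = 0.8120 + -1.3880i
Iter 1: z = 0.8120 + -1.3880i, |z|^2 = 2.5859
Iter 2: z = -0.4552 + -3.6421i, |z|^2 = 13.4722
Escaped at iteration 2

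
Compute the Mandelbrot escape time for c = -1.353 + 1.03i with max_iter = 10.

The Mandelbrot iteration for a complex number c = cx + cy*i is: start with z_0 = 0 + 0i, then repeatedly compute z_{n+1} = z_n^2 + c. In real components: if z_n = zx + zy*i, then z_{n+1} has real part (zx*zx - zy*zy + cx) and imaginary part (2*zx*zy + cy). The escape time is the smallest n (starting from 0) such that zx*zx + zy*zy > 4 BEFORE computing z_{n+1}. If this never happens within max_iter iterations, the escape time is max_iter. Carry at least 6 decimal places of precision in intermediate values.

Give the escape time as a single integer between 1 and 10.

Answer: 3

Derivation:
z_0 = 0 + 0i, c = -1.3530 + 1.0300i
Iter 1: z = -1.3530 + 1.0300i, |z|^2 = 2.8915
Iter 2: z = -0.5833 + -1.7572i, |z|^2 = 3.4279
Iter 3: z = -4.1005 + 3.0799i, |z|^2 = 26.2995
Escaped at iteration 3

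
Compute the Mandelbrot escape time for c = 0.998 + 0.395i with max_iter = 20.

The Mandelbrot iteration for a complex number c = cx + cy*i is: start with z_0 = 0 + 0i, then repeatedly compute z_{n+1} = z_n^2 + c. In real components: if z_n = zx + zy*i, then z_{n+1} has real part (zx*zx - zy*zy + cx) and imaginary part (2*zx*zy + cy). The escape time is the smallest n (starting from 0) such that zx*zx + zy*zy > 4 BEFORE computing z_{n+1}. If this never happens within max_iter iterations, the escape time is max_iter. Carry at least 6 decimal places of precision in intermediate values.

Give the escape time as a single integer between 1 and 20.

Answer: 2

Derivation:
z_0 = 0 + 0i, c = 0.9980 + 0.3950i
Iter 1: z = 0.9980 + 0.3950i, |z|^2 = 1.1520
Iter 2: z = 1.8380 + 1.1834i, |z|^2 = 4.7786
Escaped at iteration 2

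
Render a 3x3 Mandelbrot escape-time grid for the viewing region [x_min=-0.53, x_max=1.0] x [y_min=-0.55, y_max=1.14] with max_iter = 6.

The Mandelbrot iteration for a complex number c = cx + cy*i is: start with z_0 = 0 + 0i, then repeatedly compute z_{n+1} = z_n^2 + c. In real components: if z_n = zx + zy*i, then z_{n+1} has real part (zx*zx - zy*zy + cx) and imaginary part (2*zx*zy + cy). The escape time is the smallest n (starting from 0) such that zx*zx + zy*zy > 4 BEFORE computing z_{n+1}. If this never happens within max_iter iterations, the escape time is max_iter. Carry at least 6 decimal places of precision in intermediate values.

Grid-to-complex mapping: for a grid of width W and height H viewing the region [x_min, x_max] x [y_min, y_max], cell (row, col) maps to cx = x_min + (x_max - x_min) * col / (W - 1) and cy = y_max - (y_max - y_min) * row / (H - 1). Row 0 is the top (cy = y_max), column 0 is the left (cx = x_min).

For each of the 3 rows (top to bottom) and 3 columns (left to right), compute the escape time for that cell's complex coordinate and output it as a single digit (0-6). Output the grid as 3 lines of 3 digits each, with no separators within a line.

Answer: 332
662
662

Derivation:
(row=0, col=0): c = -0.5300 + 1.1400i → escape time 3
(row=0, col=1): c = 0.2350 + 1.1400i → escape time 3
(row=0, col=2): c = 1.0000 + 1.1400i → escape time 2
(row=1, col=0): c = -0.5300 + 0.2950i → escape time 6
(row=1, col=1): c = 0.2350 + 0.2950i → escape time 6
(row=1, col=2): c = 1.0000 + 0.2950i → escape time 2
(row=2, col=0): c = -0.5300 + -0.5500i → escape time 6
(row=2, col=1): c = 0.2350 + -0.5500i → escape time 6
(row=2, col=2): c = 1.0000 + -0.5500i → escape time 2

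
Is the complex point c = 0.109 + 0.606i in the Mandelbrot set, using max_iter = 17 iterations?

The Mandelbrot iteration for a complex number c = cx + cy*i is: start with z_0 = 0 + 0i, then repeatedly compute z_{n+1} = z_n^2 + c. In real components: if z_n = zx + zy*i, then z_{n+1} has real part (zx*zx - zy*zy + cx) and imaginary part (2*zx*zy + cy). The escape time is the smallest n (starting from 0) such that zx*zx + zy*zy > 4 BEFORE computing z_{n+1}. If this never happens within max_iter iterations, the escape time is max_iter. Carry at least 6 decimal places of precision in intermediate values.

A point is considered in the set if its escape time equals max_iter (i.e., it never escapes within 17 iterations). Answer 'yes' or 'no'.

z_0 = 0 + 0i, c = 0.1090 + 0.6060i
Iter 1: z = 0.1090 + 0.6060i, |z|^2 = 0.3791
Iter 2: z = -0.2464 + 0.7381i, |z|^2 = 0.6055
Iter 3: z = -0.3751 + 0.2423i, |z|^2 = 0.1994
Iter 4: z = 0.1910 + 0.4242i, |z|^2 = 0.2164
Iter 5: z = -0.0345 + 0.7680i, |z|^2 = 0.5911
Iter 6: z = -0.4797 + 0.5531i, |z|^2 = 0.5360
Iter 7: z = 0.0332 + 0.0754i, |z|^2 = 0.0068
Iter 8: z = 0.1044 + 0.6110i, |z|^2 = 0.3842
Iter 9: z = -0.2534 + 0.7336i, |z|^2 = 0.6024
Iter 10: z = -0.3649 + 0.2342i, |z|^2 = 0.1880
Iter 11: z = 0.1873 + 0.4351i, |z|^2 = 0.2244
Iter 12: z = -0.0452 + 0.7690i, |z|^2 = 0.5934
Iter 13: z = -0.4804 + 0.5365i, |z|^2 = 0.5186
Iter 14: z = 0.0519 + 0.0906i, |z|^2 = 0.0109
Iter 15: z = 0.1035 + 0.6154i, |z|^2 = 0.3894
Iter 16: z = -0.2590 + 0.7334i, |z|^2 = 0.6049
Did not escape in 17 iterations → in set

Answer: yes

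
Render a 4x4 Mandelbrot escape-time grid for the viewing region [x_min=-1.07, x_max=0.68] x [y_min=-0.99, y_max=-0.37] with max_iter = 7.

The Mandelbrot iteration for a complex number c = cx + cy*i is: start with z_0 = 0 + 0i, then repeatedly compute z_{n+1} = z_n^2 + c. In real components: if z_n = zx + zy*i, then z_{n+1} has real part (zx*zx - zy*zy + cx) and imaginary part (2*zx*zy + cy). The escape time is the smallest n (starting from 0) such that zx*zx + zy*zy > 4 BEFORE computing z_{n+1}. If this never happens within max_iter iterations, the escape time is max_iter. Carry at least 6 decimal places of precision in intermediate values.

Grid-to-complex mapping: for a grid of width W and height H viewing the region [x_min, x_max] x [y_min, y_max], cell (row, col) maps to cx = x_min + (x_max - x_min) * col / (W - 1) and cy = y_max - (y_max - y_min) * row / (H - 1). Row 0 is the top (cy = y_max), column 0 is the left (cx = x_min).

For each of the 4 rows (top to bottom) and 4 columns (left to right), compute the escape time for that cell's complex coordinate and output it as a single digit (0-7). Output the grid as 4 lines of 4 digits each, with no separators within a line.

Answer: 7773
4773
3673
3442

Derivation:
(row=0, col=0): c = -1.0700 + -0.3700i → escape time 7
(row=0, col=1): c = -0.4867 + -0.3700i → escape time 7
(row=0, col=2): c = 0.0967 + -0.3700i → escape time 7
(row=0, col=3): c = 0.6800 + -0.3700i → escape time 3
(row=1, col=0): c = -1.0700 + -0.5767i → escape time 4
(row=1, col=1): c = -0.4867 + -0.5767i → escape time 7
(row=1, col=2): c = 0.0967 + -0.5767i → escape time 7
(row=1, col=3): c = 0.6800 + -0.5767i → escape time 3
(row=2, col=0): c = -1.0700 + -0.7833i → escape time 3
(row=2, col=1): c = -0.4867 + -0.7833i → escape time 6
(row=2, col=2): c = 0.0967 + -0.7833i → escape time 7
(row=2, col=3): c = 0.6800 + -0.7833i → escape time 3
(row=3, col=0): c = -1.0700 + -0.9900i → escape time 3
(row=3, col=1): c = -0.4867 + -0.9900i → escape time 4
(row=3, col=2): c = 0.0967 + -0.9900i → escape time 4
(row=3, col=3): c = 0.6800 + -0.9900i → escape time 2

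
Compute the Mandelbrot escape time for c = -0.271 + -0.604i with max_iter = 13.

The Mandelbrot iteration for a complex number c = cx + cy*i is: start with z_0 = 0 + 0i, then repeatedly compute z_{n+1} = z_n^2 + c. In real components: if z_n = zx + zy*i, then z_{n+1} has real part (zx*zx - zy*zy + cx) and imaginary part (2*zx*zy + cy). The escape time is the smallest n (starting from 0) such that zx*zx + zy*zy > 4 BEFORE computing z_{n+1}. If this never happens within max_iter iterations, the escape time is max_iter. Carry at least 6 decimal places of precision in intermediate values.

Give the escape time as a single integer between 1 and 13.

Answer: 13

Derivation:
z_0 = 0 + 0i, c = -0.2710 + -0.6040i
Iter 1: z = -0.2710 + -0.6040i, |z|^2 = 0.4383
Iter 2: z = -0.5624 + -0.2766i, |z|^2 = 0.3928
Iter 3: z = -0.0313 + -0.2929i, |z|^2 = 0.0867
Iter 4: z = -0.3558 + -0.5857i, |z|^2 = 0.4696
Iter 5: z = -0.4874 + -0.1872i, |z|^2 = 0.2727
Iter 6: z = -0.0685 + -0.4215i, |z|^2 = 0.1823
Iter 7: z = -0.4439 + -0.5463i, |z|^2 = 0.4955
Iter 8: z = -0.3724 + -0.1189i, |z|^2 = 0.1528
Iter 9: z = -0.1465 + -0.5154i, |z|^2 = 0.2871
Iter 10: z = -0.5152 + -0.4530i, |z|^2 = 0.4706
Iter 11: z = -0.2108 + -0.1372i, |z|^2 = 0.0633
Iter 12: z = -0.2454 + -0.5461i, |z|^2 = 0.3585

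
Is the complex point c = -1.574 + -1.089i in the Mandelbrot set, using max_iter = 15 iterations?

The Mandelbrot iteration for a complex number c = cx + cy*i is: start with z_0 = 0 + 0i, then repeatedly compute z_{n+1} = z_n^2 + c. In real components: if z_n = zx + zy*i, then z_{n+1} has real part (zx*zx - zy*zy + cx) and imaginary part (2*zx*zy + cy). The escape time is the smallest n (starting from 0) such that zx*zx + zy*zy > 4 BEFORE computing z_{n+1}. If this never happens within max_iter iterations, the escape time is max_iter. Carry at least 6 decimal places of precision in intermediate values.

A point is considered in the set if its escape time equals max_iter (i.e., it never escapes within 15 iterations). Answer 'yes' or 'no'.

Answer: no

Derivation:
z_0 = 0 + 0i, c = -1.5740 + -1.0890i
Iter 1: z = -1.5740 + -1.0890i, |z|^2 = 3.6634
Iter 2: z = -0.2824 + 2.3392i, |z|^2 = 5.5515
Escaped at iteration 2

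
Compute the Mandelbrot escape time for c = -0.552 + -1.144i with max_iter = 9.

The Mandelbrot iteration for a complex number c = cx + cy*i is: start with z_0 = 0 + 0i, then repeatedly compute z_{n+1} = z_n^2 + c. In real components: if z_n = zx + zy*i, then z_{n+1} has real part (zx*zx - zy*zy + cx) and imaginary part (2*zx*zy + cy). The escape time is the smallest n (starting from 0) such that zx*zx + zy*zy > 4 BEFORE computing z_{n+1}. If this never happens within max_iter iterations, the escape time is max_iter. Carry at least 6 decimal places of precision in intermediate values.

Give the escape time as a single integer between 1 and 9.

z_0 = 0 + 0i, c = -0.5520 + -1.1440i
Iter 1: z = -0.5520 + -1.1440i, |z|^2 = 1.6134
Iter 2: z = -1.5560 + 0.1190i, |z|^2 = 2.4354
Iter 3: z = 1.8551 + -1.5143i, |z|^2 = 5.7343
Escaped at iteration 3

Answer: 3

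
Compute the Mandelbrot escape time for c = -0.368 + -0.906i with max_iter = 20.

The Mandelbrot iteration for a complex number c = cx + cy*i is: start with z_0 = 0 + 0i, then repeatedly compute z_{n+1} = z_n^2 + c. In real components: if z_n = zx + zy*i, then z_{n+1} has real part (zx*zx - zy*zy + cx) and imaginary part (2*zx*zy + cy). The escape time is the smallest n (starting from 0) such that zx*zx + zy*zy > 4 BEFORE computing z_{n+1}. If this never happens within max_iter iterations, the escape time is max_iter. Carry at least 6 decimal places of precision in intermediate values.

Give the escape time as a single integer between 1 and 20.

Answer: 5

Derivation:
z_0 = 0 + 0i, c = -0.3680 + -0.9060i
Iter 1: z = -0.3680 + -0.9060i, |z|^2 = 0.9563
Iter 2: z = -1.0534 + -0.2392i, |z|^2 = 1.1669
Iter 3: z = 0.6845 + -0.4021i, |z|^2 = 0.6302
Iter 4: z = -0.0612 + -1.4564i, |z|^2 = 2.1249
Iter 5: z = -2.4854 + -0.7278i, |z|^2 = 6.7071
Escaped at iteration 5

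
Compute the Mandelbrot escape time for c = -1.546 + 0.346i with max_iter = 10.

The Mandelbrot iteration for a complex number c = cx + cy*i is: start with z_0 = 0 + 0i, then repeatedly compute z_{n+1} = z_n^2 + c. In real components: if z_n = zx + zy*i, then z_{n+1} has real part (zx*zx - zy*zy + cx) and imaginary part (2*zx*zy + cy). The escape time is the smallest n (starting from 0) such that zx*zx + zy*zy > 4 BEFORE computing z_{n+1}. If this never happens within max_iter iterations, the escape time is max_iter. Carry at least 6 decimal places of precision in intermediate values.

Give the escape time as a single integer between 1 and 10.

z_0 = 0 + 0i, c = -1.5460 + 0.3460i
Iter 1: z = -1.5460 + 0.3460i, |z|^2 = 2.5098
Iter 2: z = 0.7244 + -0.7238i, |z|^2 = 1.0487
Iter 3: z = -1.5452 + -0.7027i, |z|^2 = 2.8813
Iter 4: z = 0.3478 + 2.5176i, |z|^2 = 6.4590
Escaped at iteration 4

Answer: 4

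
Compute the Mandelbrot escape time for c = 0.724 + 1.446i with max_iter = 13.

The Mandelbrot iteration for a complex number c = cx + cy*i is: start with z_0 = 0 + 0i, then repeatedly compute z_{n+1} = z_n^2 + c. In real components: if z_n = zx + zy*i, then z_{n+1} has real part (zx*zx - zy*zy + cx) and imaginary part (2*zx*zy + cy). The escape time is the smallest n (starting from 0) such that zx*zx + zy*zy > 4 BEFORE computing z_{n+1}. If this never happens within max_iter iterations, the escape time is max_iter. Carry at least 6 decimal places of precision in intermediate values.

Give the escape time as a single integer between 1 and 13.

z_0 = 0 + 0i, c = 0.7240 + 1.4460i
Iter 1: z = 0.7240 + 1.4460i, |z|^2 = 2.6151
Iter 2: z = -0.8427 + 3.5398i, |z|^2 = 13.2405
Escaped at iteration 2

Answer: 2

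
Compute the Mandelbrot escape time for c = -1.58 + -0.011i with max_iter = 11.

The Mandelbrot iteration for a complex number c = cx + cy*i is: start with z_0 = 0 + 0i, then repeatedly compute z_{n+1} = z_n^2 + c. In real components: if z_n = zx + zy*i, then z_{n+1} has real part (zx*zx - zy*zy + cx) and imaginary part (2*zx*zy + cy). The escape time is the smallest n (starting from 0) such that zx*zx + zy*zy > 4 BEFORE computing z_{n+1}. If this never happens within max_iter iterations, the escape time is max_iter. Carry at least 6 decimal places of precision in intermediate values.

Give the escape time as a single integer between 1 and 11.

z_0 = 0 + 0i, c = -1.5800 + -0.0110i
Iter 1: z = -1.5800 + -0.0110i, |z|^2 = 2.4965
Iter 2: z = 0.9163 + 0.0238i, |z|^2 = 0.8401
Iter 3: z = -0.7410 + 0.0325i, |z|^2 = 0.5501
Iter 4: z = -1.0320 + -0.0592i, |z|^2 = 1.0685
Iter 5: z = -0.5185 + 0.1112i, |z|^2 = 0.2812
Iter 6: z = -1.3235 + -0.1264i, |z|^2 = 1.7676
Iter 7: z = 0.1557 + 0.3235i, |z|^2 = 0.1289
Iter 8: z = -1.6604 + 0.0897i, |z|^2 = 2.7650
Iter 9: z = 1.1689 + -0.3090i, |z|^2 = 1.4617
Iter 10: z = -0.3093 + -0.7334i, |z|^2 = 0.6335

Answer: 11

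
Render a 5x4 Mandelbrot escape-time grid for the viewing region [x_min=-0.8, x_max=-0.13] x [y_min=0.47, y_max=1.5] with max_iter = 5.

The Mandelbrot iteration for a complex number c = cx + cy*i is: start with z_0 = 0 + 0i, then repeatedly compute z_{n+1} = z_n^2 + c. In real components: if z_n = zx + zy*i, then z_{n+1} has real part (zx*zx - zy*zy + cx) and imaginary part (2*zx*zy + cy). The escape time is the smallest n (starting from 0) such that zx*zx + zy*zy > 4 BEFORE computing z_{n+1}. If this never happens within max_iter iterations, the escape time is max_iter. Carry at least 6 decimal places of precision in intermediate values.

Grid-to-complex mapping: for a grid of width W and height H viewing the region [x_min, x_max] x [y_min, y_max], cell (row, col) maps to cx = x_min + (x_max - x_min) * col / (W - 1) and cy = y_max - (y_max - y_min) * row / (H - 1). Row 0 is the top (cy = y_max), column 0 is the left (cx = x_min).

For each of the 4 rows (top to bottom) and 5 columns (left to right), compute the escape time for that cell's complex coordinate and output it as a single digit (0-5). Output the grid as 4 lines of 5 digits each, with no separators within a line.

(row=0, col=0): c = -0.8000 + 1.5000i → escape time 2
(row=0, col=1): c = -0.6325 + 1.5000i → escape time 2
(row=0, col=2): c = -0.4650 + 1.5000i → escape time 2
(row=0, col=3): c = -0.2975 + 1.5000i → escape time 2
(row=0, col=4): c = -0.1300 + 1.5000i → escape time 2
(row=1, col=0): c = -0.8000 + 1.1567i → escape time 3
(row=1, col=1): c = -0.6325 + 1.1567i → escape time 3
(row=1, col=2): c = -0.4650 + 1.1567i → escape time 3
(row=1, col=3): c = -0.2975 + 1.1567i → escape time 4
(row=1, col=4): c = -0.1300 + 1.1567i → escape time 4
(row=2, col=0): c = -0.8000 + 0.8133i → escape time 4
(row=2, col=1): c = -0.6325 + 0.8133i → escape time 4
(row=2, col=2): c = -0.4650 + 0.8133i → escape time 5
(row=2, col=3): c = -0.2975 + 0.8133i → escape time 5
(row=2, col=4): c = -0.1300 + 0.8133i → escape time 5
(row=3, col=0): c = -0.8000 + 0.4700i → escape time 5
(row=3, col=1): c = -0.6325 + 0.4700i → escape time 5
(row=3, col=2): c = -0.4650 + 0.4700i → escape time 5
(row=3, col=3): c = -0.2975 + 0.4700i → escape time 5
(row=3, col=4): c = -0.1300 + 0.4700i → escape time 5

Answer: 22222
33344
44555
55555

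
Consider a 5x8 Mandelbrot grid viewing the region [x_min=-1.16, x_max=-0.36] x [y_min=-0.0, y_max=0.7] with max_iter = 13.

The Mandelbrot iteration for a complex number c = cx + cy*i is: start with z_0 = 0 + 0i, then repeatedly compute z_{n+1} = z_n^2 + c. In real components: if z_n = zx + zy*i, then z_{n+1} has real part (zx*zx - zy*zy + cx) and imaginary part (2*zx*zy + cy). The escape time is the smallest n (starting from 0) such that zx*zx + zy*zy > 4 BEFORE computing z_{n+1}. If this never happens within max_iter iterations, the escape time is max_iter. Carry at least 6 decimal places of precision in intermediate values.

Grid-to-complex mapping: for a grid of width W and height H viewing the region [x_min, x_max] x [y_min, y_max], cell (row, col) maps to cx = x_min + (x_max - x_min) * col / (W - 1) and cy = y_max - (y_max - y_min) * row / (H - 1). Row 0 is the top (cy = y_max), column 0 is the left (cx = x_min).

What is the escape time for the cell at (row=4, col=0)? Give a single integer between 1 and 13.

z_0 = 0 + 0i, c = -1.1600 + 0.3000i
Iter 1: z = -1.1600 + 0.3000i, |z|^2 = 1.4356
Iter 2: z = 0.0956 + -0.3960i, |z|^2 = 0.1660
Iter 3: z = -1.3077 + 0.2243i, |z|^2 = 1.7603
Iter 4: z = 0.4997 + -0.2866i, |z|^2 = 0.3318
Iter 5: z = -0.9924 + 0.0136i, |z|^2 = 0.9851
Iter 6: z = -0.1753 + 0.2730i, |z|^2 = 0.1053
Iter 7: z = -1.2038 + 0.2043i, |z|^2 = 1.4909
Iter 8: z = 0.2475 + -0.1918i, |z|^2 = 0.0980
Iter 9: z = -1.1356 + 0.2051i, |z|^2 = 1.3315
Iter 10: z = 0.0874 + -0.1657i, |z|^2 = 0.0351
Iter 11: z = -1.1798 + 0.2710i, |z|^2 = 1.4654
Iter 12: z = 0.1585 + -0.3395i, |z|^2 = 0.1404

Answer: 13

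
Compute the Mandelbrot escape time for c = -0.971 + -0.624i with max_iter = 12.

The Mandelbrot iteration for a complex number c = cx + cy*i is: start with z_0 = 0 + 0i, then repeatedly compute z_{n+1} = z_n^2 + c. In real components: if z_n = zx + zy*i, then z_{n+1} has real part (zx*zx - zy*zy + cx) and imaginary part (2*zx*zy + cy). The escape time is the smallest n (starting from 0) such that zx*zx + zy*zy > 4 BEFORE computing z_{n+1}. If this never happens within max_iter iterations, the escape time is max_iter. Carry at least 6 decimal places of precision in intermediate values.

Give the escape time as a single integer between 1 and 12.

Answer: 4

Derivation:
z_0 = 0 + 0i, c = -0.9710 + -0.6240i
Iter 1: z = -0.9710 + -0.6240i, |z|^2 = 1.3322
Iter 2: z = -0.4175 + 0.5878i, |z|^2 = 0.5199
Iter 3: z = -1.1422 + -1.1149i, |z|^2 = 2.5475
Iter 4: z = -0.9093 + 1.9227i, |z|^2 = 4.5239
Escaped at iteration 4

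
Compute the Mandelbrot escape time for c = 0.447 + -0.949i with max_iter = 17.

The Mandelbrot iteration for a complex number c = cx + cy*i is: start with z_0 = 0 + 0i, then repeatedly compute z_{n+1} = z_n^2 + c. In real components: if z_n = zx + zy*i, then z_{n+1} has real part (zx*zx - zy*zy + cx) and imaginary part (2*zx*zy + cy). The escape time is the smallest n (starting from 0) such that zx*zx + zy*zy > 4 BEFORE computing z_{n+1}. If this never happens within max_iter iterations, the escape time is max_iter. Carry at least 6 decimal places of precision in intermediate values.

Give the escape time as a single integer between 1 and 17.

Answer: 3

Derivation:
z_0 = 0 + 0i, c = 0.4470 + -0.9490i
Iter 1: z = 0.4470 + -0.9490i, |z|^2 = 1.1004
Iter 2: z = -0.2538 + -1.7974i, |z|^2 = 3.2951
Iter 3: z = -2.7193 + -0.0367i, |z|^2 = 7.3957
Escaped at iteration 3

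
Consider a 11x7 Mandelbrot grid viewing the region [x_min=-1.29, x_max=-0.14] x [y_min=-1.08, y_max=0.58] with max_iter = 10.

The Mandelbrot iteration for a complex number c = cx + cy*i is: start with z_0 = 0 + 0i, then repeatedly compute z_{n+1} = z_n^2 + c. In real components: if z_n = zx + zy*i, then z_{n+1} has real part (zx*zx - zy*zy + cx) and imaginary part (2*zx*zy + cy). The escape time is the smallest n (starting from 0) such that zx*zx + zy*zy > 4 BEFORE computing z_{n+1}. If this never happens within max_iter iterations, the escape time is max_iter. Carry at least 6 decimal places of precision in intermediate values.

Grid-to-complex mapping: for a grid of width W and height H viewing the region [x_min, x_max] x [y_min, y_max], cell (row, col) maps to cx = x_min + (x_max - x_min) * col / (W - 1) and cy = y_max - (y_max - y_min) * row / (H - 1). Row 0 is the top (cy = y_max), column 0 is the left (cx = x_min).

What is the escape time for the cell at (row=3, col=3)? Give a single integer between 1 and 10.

z_0 = 0 + 0i, c = -0.9450 + -0.2500i
Iter 1: z = -0.9450 + -0.2500i, |z|^2 = 0.9555
Iter 2: z = -0.1145 + 0.2225i, |z|^2 = 0.0626
Iter 3: z = -0.9814 + -0.3009i, |z|^2 = 1.0537
Iter 4: z = -0.0724 + 0.3407i, |z|^2 = 0.1213
Iter 5: z = -1.0558 + -0.2993i, |z|^2 = 1.2044
Iter 6: z = 0.0802 + 0.3821i, |z|^2 = 0.1524
Iter 7: z = -1.0846 + -0.1887i, |z|^2 = 1.2119
Iter 8: z = 0.1957 + 0.1594i, |z|^2 = 0.0637
Iter 9: z = -0.9321 + -0.1876i, |z|^2 = 0.9040

Answer: 10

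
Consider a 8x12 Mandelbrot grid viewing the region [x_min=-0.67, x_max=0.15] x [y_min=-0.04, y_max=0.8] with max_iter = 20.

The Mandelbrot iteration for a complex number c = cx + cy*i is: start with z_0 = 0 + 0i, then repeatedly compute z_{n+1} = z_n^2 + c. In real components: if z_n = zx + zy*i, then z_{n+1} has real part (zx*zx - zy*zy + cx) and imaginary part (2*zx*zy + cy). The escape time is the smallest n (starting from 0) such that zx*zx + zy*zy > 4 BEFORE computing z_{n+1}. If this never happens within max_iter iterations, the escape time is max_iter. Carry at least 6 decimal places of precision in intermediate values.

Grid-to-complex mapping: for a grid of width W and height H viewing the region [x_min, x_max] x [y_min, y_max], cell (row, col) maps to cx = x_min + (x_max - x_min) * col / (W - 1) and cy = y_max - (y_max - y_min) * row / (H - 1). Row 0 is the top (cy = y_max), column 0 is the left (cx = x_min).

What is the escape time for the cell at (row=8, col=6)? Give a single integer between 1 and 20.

z_0 = 0 + 0i, c = 0.0329 + 0.1891i
Iter 1: z = 0.0329 + 0.1891i, |z|^2 = 0.0368
Iter 2: z = -0.0018 + 0.2015i, |z|^2 = 0.0406
Iter 3: z = -0.0077 + 0.1884i, |z|^2 = 0.0355
Iter 4: z = -0.0026 + 0.1862i, |z|^2 = 0.0347
Iter 5: z = -0.0018 + 0.1881i, |z|^2 = 0.0354
Iter 6: z = -0.0025 + 0.1884i, |z|^2 = 0.0355
Iter 7: z = -0.0026 + 0.1881i, |z|^2 = 0.0354
Iter 8: z = -0.0025 + 0.1881i, |z|^2 = 0.0354
Iter 9: z = -0.0025 + 0.1881i, |z|^2 = 0.0354
Iter 10: z = -0.0025 + 0.1881i, |z|^2 = 0.0354
Iter 11: z = -0.0025 + 0.1881i, |z|^2 = 0.0354
Iter 12: z = -0.0025 + 0.1881i, |z|^2 = 0.0354
Iter 13: z = -0.0025 + 0.1881i, |z|^2 = 0.0354
Iter 14: z = -0.0025 + 0.1881i, |z|^2 = 0.0354
Iter 15: z = -0.0025 + 0.1881i, |z|^2 = 0.0354
Iter 16: z = -0.0025 + 0.1881i, |z|^2 = 0.0354
Iter 17: z = -0.0025 + 0.1881i, |z|^2 = 0.0354
Iter 18: z = -0.0025 + 0.1881i, |z|^2 = 0.0354
Iter 19: z = -0.0025 + 0.1881i, |z|^2 = 0.0354

Answer: 20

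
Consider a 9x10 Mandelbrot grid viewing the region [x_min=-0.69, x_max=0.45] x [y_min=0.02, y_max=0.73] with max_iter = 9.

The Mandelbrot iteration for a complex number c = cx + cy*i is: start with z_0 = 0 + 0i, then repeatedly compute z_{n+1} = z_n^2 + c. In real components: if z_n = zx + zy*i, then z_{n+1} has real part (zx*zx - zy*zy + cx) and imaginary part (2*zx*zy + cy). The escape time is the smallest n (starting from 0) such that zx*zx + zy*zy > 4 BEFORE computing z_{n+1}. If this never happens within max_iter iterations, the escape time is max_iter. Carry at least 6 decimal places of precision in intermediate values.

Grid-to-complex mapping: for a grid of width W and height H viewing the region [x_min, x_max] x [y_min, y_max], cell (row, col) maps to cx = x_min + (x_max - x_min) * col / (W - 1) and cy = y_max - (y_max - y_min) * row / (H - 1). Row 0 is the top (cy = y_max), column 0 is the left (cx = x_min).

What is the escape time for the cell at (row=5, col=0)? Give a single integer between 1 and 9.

z_0 = 0 + 0i, c = -0.6900 + 0.3356i
Iter 1: z = -0.6900 + 0.3356i, |z|^2 = 0.5887
Iter 2: z = -0.3265 + -0.1275i, |z|^2 = 0.1229
Iter 3: z = -0.5997 + 0.4188i, |z|^2 = 0.5350
Iter 4: z = -0.5058 + -0.1667i, |z|^2 = 0.2837
Iter 5: z = -0.4619 + 0.5042i, |z|^2 = 0.4677
Iter 6: z = -0.7309 + -0.1303i, |z|^2 = 0.5511
Iter 7: z = -0.1728 + 0.5260i, |z|^2 = 0.3066
Iter 8: z = -0.9368 + 0.1537i, |z|^2 = 0.9013

Answer: 9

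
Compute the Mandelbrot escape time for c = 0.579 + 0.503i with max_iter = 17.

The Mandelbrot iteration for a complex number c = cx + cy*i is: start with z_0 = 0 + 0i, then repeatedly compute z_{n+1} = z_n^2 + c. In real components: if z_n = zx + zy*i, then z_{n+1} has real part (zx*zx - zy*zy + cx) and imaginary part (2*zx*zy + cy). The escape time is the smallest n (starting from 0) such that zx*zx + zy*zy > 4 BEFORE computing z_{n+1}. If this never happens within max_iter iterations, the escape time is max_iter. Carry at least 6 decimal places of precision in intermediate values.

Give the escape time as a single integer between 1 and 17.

z_0 = 0 + 0i, c = 0.5790 + 0.5030i
Iter 1: z = 0.5790 + 0.5030i, |z|^2 = 0.5882
Iter 2: z = 0.6612 + 1.0855i, |z|^2 = 1.6155
Iter 3: z = -0.1620 + 1.9385i, |z|^2 = 3.7840
Iter 4: z = -3.1525 + -0.1252i, |z|^2 = 9.9541
Escaped at iteration 4

Answer: 4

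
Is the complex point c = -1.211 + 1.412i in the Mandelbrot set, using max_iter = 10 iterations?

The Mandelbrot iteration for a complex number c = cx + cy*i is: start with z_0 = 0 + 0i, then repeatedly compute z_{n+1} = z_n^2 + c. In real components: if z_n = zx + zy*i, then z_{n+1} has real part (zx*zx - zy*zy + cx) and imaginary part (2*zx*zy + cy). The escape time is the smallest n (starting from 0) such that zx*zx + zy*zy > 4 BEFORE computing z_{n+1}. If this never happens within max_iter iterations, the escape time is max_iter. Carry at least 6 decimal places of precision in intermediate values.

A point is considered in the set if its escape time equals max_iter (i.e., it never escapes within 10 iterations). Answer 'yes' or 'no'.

Answer: no

Derivation:
z_0 = 0 + 0i, c = -1.2110 + 1.4120i
Iter 1: z = -1.2110 + 1.4120i, |z|^2 = 3.4603
Iter 2: z = -1.7382 + -2.0079i, |z|^2 = 7.0529
Escaped at iteration 2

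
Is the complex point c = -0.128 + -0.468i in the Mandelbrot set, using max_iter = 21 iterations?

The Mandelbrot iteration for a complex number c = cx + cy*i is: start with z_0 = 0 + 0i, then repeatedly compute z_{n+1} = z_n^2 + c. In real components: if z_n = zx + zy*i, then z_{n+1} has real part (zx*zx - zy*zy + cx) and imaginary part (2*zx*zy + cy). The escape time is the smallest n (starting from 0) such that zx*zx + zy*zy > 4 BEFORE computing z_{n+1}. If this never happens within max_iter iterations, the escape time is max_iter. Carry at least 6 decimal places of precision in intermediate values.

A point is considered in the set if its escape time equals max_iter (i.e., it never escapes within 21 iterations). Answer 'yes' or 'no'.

Answer: yes

Derivation:
z_0 = 0 + 0i, c = -0.1280 + -0.4680i
Iter 1: z = -0.1280 + -0.4680i, |z|^2 = 0.2354
Iter 2: z = -0.3306 + -0.3482i, |z|^2 = 0.2306
Iter 3: z = -0.1399 + -0.2377i, |z|^2 = 0.0761
Iter 4: z = -0.1649 + -0.4015i, |z|^2 = 0.1884
Iter 5: z = -0.2620 + -0.3356i, |z|^2 = 0.1812
Iter 6: z = -0.1720 + -0.2922i, |z|^2 = 0.1149
Iter 7: z = -0.1838 + -0.3675i, |z|^2 = 0.1688
Iter 8: z = -0.2293 + -0.3329i, |z|^2 = 0.1634
Iter 9: z = -0.1863 + -0.3153i, |z|^2 = 0.1341
Iter 10: z = -0.1928 + -0.3505i, |z|^2 = 0.1600
Iter 11: z = -0.2137 + -0.3329i, |z|^2 = 0.1565
Iter 12: z = -0.1931 + -0.3257i, |z|^2 = 0.1434
Iter 13: z = -0.1968 + -0.3422i, |z|^2 = 0.1558
Iter 14: z = -0.2064 + -0.3333i, |z|^2 = 0.1537
Iter 15: z = -0.1965 + -0.3304i, |z|^2 = 0.1478
Iter 16: z = -0.1986 + -0.3381i, |z|^2 = 0.1538
Iter 17: z = -0.2029 + -0.3337i, |z|^2 = 0.1525
Iter 18: z = -0.1982 + -0.3326i, |z|^2 = 0.1499
Iter 19: z = -0.1993 + -0.3362i, |z|^2 = 0.1527
Iter 20: z = -0.2013 + -0.3340i, |z|^2 = 0.1521
Did not escape in 21 iterations → in set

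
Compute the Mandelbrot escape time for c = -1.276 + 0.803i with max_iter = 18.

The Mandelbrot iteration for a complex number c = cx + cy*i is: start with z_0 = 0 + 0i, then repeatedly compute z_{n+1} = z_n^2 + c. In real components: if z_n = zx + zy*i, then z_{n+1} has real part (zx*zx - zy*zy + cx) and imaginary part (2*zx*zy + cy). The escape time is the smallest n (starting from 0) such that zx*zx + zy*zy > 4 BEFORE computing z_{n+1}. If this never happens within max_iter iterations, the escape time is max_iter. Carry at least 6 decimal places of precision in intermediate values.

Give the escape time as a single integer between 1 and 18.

z_0 = 0 + 0i, c = -1.2760 + 0.8030i
Iter 1: z = -1.2760 + 0.8030i, |z|^2 = 2.2730
Iter 2: z = -0.2926 + -1.2463i, |z|^2 = 1.6388
Iter 3: z = -2.7435 + 1.5324i, |z|^2 = 9.8751
Escaped at iteration 3

Answer: 3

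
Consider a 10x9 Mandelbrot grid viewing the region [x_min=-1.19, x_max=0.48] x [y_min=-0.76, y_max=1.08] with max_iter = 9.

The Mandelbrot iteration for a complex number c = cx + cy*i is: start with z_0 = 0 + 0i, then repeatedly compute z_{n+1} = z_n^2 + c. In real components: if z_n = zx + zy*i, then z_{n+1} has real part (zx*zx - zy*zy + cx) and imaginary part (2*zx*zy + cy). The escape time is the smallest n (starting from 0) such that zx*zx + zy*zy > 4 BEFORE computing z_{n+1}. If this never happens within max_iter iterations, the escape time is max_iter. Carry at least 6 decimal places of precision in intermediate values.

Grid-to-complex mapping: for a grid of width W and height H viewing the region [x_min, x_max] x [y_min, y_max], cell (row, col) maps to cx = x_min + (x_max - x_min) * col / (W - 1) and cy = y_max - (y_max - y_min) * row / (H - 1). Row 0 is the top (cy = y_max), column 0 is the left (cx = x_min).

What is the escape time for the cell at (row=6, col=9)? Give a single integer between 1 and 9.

Answer: 6

Derivation:
z_0 = 0 + 0i, c = 0.4800 + -0.3000i
Iter 1: z = 0.4800 + -0.3000i, |z|^2 = 0.3204
Iter 2: z = 0.6204 + -0.5880i, |z|^2 = 0.7306
Iter 3: z = 0.5192 + -1.0296i, |z|^2 = 1.3296
Iter 4: z = -0.3105 + -1.3690i, |z|^2 = 1.9707
Iter 5: z = -1.2978 + 0.5503i, |z|^2 = 1.9871
Iter 6: z = 1.8615 + -1.7283i, |z|^2 = 6.4521
Escaped at iteration 6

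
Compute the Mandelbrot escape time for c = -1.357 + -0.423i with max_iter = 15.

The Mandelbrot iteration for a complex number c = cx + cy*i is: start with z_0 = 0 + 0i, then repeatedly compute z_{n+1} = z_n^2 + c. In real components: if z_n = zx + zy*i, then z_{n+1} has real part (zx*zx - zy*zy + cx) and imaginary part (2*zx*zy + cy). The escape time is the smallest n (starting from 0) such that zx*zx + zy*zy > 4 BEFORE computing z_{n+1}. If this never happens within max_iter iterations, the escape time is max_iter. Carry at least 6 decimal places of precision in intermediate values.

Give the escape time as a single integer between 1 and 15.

z_0 = 0 + 0i, c = -1.3570 + -0.4230i
Iter 1: z = -1.3570 + -0.4230i, |z|^2 = 2.0204
Iter 2: z = 0.3055 + 0.7250i, |z|^2 = 0.6190
Iter 3: z = -1.7893 + 0.0200i, |z|^2 = 3.2020
Iter 4: z = 1.8442 + -0.4946i, |z|^2 = 3.6459
Iter 5: z = 1.7996 + -2.2475i, |z|^2 = 8.2895
Escaped at iteration 5

Answer: 5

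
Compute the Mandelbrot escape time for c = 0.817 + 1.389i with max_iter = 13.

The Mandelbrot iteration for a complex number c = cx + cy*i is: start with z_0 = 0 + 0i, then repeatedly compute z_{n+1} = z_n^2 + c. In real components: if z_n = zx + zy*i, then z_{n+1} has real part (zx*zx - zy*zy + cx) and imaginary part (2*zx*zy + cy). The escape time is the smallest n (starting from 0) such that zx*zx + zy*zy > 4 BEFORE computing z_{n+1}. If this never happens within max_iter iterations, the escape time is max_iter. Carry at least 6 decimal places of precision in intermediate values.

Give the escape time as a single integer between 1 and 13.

z_0 = 0 + 0i, c = 0.8170 + 1.3890i
Iter 1: z = 0.8170 + 1.3890i, |z|^2 = 2.5968
Iter 2: z = -0.4448 + 3.6586i, |z|^2 = 13.5834
Escaped at iteration 2

Answer: 2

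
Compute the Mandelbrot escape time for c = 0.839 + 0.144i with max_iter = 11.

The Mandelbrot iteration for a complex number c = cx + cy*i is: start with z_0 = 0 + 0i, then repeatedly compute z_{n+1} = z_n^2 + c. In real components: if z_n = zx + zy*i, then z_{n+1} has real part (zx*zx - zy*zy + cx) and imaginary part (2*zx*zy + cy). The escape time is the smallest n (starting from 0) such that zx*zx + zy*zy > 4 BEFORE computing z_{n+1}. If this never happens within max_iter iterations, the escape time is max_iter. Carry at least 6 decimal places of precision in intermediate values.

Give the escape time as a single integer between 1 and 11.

Answer: 3

Derivation:
z_0 = 0 + 0i, c = 0.8390 + 0.1440i
Iter 1: z = 0.8390 + 0.1440i, |z|^2 = 0.7247
Iter 2: z = 1.5222 + 0.3856i, |z|^2 = 2.4658
Iter 3: z = 3.0073 + 1.3180i, |z|^2 = 10.7812
Escaped at iteration 3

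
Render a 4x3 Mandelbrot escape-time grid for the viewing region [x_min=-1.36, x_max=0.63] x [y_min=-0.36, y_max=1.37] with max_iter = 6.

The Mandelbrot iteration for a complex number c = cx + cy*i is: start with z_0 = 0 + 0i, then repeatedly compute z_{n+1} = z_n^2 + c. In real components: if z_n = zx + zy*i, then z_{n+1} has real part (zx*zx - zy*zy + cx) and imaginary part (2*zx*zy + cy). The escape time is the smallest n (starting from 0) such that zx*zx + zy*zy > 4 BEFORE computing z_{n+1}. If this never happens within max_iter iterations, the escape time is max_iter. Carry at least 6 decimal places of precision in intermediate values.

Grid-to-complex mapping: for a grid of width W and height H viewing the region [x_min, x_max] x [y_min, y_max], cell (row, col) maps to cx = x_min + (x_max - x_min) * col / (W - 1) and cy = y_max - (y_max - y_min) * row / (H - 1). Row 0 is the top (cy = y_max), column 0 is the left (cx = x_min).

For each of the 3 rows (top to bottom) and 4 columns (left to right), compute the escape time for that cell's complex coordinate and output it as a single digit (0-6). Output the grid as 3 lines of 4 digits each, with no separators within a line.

(row=0, col=0): c = -1.3600 + 1.3700i → escape time 2
(row=0, col=1): c = -0.6967 + 1.3700i → escape time 2
(row=0, col=2): c = -0.0333 + 1.3700i → escape time 2
(row=0, col=3): c = 0.6300 + 1.3700i → escape time 2
(row=1, col=0): c = -1.3600 + 0.5050i → escape time 3
(row=1, col=1): c = -0.6967 + 0.5050i → escape time 6
(row=1, col=2): c = -0.0333 + 0.5050i → escape time 6
(row=1, col=3): c = 0.6300 + 0.5050i → escape time 3
(row=2, col=0): c = -1.3600 + -0.3600i → escape time 6
(row=2, col=1): c = -0.6967 + -0.3600i → escape time 6
(row=2, col=2): c = -0.0333 + -0.3600i → escape time 6
(row=2, col=3): c = 0.6300 + -0.3600i → escape time 4

Answer: 2222
3663
6664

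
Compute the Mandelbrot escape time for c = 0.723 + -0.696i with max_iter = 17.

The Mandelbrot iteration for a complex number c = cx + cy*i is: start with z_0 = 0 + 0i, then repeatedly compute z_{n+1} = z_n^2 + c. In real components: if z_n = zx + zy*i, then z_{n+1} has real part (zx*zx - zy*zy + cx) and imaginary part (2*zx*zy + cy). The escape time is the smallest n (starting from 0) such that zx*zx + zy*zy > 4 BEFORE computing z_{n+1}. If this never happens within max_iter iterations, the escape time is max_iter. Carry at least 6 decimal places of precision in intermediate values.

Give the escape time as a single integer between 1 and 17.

z_0 = 0 + 0i, c = 0.7230 + -0.6960i
Iter 1: z = 0.7230 + -0.6960i, |z|^2 = 1.0071
Iter 2: z = 0.7613 + -1.7024i, |z|^2 = 3.4778
Iter 3: z = -1.5956 + -3.2881i, |z|^2 = 13.3579
Escaped at iteration 3

Answer: 3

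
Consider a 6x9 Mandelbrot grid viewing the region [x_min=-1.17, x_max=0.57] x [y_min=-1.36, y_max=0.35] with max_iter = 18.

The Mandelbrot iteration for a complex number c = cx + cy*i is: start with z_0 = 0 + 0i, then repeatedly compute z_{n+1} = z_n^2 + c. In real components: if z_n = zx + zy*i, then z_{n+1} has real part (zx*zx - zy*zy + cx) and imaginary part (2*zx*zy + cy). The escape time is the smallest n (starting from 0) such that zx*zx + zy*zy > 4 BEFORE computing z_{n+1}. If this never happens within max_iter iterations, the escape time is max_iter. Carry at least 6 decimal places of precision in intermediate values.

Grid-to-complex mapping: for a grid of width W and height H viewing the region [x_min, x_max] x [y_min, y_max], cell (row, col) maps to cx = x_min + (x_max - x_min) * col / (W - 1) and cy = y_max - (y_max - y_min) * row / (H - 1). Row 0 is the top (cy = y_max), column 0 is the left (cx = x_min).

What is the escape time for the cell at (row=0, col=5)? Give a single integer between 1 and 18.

Answer: 4

Derivation:
z_0 = 0 + 0i, c = 0.5700 + 0.3500i
Iter 1: z = 0.5700 + 0.3500i, |z|^2 = 0.4474
Iter 2: z = 0.7724 + 0.7490i, |z|^2 = 1.1576
Iter 3: z = 0.6056 + 1.5071i, |z|^2 = 2.6380
Iter 4: z = -1.3345 + 2.1753i, |z|^2 = 6.5129
Escaped at iteration 4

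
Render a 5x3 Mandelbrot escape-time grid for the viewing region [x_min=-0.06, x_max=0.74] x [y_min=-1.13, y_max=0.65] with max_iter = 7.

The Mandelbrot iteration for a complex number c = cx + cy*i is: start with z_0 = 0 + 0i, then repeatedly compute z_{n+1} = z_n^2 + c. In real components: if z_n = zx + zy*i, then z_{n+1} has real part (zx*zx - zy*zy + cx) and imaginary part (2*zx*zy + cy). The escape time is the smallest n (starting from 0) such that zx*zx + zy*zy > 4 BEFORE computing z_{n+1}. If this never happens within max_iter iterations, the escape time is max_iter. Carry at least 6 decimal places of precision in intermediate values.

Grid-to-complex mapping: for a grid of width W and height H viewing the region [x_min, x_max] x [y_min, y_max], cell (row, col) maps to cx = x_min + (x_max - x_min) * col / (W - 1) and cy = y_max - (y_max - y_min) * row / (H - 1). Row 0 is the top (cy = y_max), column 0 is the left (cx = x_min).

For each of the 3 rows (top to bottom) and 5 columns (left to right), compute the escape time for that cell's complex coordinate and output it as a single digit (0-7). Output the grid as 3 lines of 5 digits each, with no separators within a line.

(row=0, col=0): c = -0.0600 + 0.6500i → escape time 7
(row=0, col=1): c = 0.1400 + 0.6500i → escape time 7
(row=0, col=2): c = 0.3400 + 0.6500i → escape time 7
(row=0, col=3): c = 0.5400 + 0.6500i → escape time 3
(row=0, col=4): c = 0.7400 + 0.6500i → escape time 3
(row=1, col=0): c = -0.0600 + -0.2400i → escape time 7
(row=1, col=1): c = 0.1400 + -0.2400i → escape time 7
(row=1, col=2): c = 0.3400 + -0.2400i → escape time 7
(row=1, col=3): c = 0.5400 + -0.2400i → escape time 4
(row=1, col=4): c = 0.7400 + -0.2400i → escape time 3
(row=2, col=0): c = -0.0600 + -1.1300i → escape time 4
(row=2, col=1): c = 0.1400 + -1.1300i → escape time 3
(row=2, col=2): c = 0.3400 + -1.1300i → escape time 2
(row=2, col=3): c = 0.5400 + -1.1300i → escape time 2
(row=2, col=4): c = 0.7400 + -1.1300i → escape time 2

Answer: 77733
77743
43222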